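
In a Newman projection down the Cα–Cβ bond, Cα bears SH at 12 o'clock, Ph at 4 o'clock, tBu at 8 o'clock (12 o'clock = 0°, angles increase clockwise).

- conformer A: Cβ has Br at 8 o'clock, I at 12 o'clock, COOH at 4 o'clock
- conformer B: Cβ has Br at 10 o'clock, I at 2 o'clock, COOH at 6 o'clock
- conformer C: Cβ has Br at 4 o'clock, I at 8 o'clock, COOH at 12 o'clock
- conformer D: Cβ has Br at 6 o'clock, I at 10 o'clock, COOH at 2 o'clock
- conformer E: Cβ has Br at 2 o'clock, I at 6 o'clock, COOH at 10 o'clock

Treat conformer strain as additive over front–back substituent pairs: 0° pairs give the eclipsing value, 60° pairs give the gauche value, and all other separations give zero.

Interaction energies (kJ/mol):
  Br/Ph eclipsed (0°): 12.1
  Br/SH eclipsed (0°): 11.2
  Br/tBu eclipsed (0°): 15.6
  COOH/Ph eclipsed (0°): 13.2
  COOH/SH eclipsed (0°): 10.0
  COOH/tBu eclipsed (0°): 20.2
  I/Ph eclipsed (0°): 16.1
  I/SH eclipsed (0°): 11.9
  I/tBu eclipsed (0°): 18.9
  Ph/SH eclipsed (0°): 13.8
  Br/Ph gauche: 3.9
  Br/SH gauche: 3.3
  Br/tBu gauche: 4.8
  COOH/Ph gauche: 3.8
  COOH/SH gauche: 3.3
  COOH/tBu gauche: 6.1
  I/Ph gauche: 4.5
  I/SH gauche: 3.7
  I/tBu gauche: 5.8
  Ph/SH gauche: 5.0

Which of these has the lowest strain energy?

D

A (eclipsed): SH–I eclipsed, Ph–COOH eclipsed, tBu–Br eclipsed; 11.9 + 13.2 + 15.6 = 40.7 kJ/mol.
B (staggered): SH–Br gauche, SH–I gauche, Ph–I gauche, Ph–COOH gauche, tBu–Br gauche, tBu–COOH gauche; 3.3 + 3.7 + 4.5 + 3.8 + 4.8 + 6.1 = 26.2 kJ/mol.
C (eclipsed): SH–COOH eclipsed, Ph–Br eclipsed, tBu–I eclipsed; 10.0 + 12.1 + 18.9 = 41.0 kJ/mol.
D (staggered): SH–I gauche, SH–COOH gauche, Ph–Br gauche, Ph–COOH gauche, tBu–Br gauche, tBu–I gauche; 3.7 + 3.3 + 3.9 + 3.8 + 4.8 + 5.8 = 25.3 kJ/mol.
E (staggered): SH–Br gauche, SH–COOH gauche, Ph–Br gauche, Ph–I gauche, tBu–I gauche, tBu–COOH gauche; 3.3 + 3.3 + 3.9 + 4.5 + 5.8 + 6.1 = 26.9 kJ/mol.
D has the lowest total (25.3 kJ/mol).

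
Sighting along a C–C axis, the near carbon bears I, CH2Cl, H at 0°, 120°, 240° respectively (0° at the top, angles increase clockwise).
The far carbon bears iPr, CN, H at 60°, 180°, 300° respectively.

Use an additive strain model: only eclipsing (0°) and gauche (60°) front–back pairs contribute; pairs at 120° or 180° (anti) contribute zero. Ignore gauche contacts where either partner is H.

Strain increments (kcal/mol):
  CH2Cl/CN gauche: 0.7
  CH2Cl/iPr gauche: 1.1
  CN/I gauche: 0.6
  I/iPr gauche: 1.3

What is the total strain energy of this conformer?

3.1 kcal/mol

This conformer (staggered): I(0°)/iPr(60°) gauche 1.3; CH2Cl(120°)/iPr(60°) gauche 1.1; CH2Cl(120°)/CN(180°) gauche 0.7 → 3.1 kcal/mol.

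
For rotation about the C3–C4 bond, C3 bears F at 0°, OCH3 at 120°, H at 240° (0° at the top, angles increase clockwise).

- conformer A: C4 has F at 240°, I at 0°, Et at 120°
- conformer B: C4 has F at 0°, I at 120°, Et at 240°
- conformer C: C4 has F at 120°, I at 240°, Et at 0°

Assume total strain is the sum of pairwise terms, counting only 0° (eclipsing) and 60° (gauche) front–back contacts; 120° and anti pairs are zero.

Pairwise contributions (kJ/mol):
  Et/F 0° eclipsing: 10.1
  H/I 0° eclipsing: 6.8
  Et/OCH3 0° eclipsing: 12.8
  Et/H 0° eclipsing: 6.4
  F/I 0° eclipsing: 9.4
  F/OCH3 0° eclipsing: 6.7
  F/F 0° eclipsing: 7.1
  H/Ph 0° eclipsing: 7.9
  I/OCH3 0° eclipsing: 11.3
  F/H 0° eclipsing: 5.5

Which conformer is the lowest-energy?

C

A is eclipsed. F at 0° is eclipsed with I at 0° (9.4); OCH3 at 120° is eclipsed with Et at 120° (12.8); H at 240° is eclipsed with F at 240° (5.5). Total 27.7 kJ/mol.
B is eclipsed. F at 0° is eclipsed with F at 0° (7.1); OCH3 at 120° is eclipsed with I at 120° (11.3); H at 240° is eclipsed with Et at 240° (6.4). Total 24.8 kJ/mol.
C is eclipsed. F at 0° is eclipsed with Et at 0° (10.1); OCH3 at 120° is eclipsed with F at 120° (6.7); H at 240° is eclipsed with I at 240° (6.8). Total 23.6 kJ/mol.
C has the lowest total (23.6 kJ/mol).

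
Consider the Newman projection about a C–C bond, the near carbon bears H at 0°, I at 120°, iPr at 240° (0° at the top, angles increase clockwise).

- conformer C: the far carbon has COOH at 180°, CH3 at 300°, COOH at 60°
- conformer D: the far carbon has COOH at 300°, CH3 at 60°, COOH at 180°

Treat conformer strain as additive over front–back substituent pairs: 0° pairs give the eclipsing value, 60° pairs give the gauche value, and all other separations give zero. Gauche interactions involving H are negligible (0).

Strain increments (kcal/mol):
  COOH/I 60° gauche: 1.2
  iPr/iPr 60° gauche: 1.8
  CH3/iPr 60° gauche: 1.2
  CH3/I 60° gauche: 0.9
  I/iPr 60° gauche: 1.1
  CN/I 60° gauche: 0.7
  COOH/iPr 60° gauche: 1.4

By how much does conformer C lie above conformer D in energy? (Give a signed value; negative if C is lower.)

+0.1 kcal/mol

C (staggered): I(120°)/COOH(180°) gauche 1.2; I(120°)/COOH(60°) gauche 1.2; iPr(240°)/COOH(180°) gauche 1.4; iPr(240°)/CH3(300°) gauche 1.2 → 5.0 kcal/mol.
D (staggered): I(120°)/CH3(60°) gauche 0.9; I(120°)/COOH(180°) gauche 1.2; iPr(240°)/COOH(300°) gauche 1.4; iPr(240°)/COOH(180°) gauche 1.4 → 4.9 kcal/mol.
E(C) − E(D) = 5.0 − 4.9 = +0.1 kcal/mol.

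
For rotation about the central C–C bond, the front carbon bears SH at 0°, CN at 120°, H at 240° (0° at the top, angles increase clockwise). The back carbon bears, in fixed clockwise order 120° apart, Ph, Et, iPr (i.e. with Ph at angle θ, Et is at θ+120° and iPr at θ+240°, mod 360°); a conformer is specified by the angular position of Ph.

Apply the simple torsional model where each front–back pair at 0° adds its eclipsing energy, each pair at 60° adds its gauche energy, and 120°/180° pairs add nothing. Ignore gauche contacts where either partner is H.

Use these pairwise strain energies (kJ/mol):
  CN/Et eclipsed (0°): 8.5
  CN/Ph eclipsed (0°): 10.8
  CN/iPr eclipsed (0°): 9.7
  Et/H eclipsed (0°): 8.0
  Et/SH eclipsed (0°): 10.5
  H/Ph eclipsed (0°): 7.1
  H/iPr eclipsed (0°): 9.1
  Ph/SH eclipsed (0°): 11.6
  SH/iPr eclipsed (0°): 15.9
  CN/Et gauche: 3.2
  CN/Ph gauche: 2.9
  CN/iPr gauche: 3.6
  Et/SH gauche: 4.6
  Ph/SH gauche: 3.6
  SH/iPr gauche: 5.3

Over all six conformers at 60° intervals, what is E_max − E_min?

Ph at 0° is eclipsed. SH at 0° is eclipsed with Ph at 0° (11.6); CN at 120° is eclipsed with Et at 120° (8.5); H at 240° is eclipsed with iPr at 240° (9.1). Total 29.2 kJ/mol.
Ph at 60° is staggered. SH at 0° is gauche with Ph at 60° (3.6); SH at 0° is gauche with iPr at 300° (5.3); CN at 120° is gauche with Ph at 60° (2.9); CN at 120° is gauche with Et at 180° (3.2). Total 15.0 kJ/mol.
Ph at 120° is eclipsed. SH at 0° is eclipsed with iPr at 0° (15.9); CN at 120° is eclipsed with Ph at 120° (10.8); H at 240° is eclipsed with Et at 240° (8.0). Total 34.7 kJ/mol.
Ph at 180° is staggered. SH at 0° is gauche with Et at 300° (4.6); SH at 0° is gauche with iPr at 60° (5.3); CN at 120° is gauche with Ph at 180° (2.9); CN at 120° is gauche with iPr at 60° (3.6). Total 16.4 kJ/mol.
Ph at 240° is eclipsed. SH at 0° is eclipsed with Et at 0° (10.5); CN at 120° is eclipsed with iPr at 120° (9.7); H at 240° is eclipsed with Ph at 240° (7.1). Total 27.3 kJ/mol.
Ph at 300° is staggered. SH at 0° is gauche with Ph at 300° (3.6); SH at 0° is gauche with Et at 60° (4.6); CN at 120° is gauche with Et at 60° (3.2); CN at 120° is gauche with iPr at 180° (3.6). Total 15.0 kJ/mol.
Max at 120° (34.7 kJ/mol), min at 60° (15.0 kJ/mol); barrier = 19.7 kJ/mol.

19.7 kJ/mol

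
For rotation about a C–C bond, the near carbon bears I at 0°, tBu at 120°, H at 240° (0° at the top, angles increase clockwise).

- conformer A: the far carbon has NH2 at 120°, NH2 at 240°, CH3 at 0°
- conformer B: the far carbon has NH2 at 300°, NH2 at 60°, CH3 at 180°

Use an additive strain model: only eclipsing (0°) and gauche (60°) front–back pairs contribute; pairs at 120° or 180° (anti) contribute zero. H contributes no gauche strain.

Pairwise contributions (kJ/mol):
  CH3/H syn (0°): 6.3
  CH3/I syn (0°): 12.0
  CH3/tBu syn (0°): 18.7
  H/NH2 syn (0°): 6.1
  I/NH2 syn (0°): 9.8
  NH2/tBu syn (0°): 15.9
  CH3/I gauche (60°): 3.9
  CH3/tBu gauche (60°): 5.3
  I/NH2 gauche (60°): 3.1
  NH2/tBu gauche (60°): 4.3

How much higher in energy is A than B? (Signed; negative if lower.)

A (eclipsed): I(0°)/CH3(0°) eclipsed 12.0; tBu(120°)/NH2(120°) eclipsed 15.9; H(240°)/NH2(240°) eclipsed 6.1 → 34.0 kJ/mol.
B (staggered): I(0°)/NH2(300°) gauche 3.1; I(0°)/NH2(60°) gauche 3.1; tBu(120°)/NH2(60°) gauche 4.3; tBu(120°)/CH3(180°) gauche 5.3 → 15.8 kJ/mol.
E(A) − E(B) = 34.0 − 15.8 = +18.2 kJ/mol.

+18.2 kJ/mol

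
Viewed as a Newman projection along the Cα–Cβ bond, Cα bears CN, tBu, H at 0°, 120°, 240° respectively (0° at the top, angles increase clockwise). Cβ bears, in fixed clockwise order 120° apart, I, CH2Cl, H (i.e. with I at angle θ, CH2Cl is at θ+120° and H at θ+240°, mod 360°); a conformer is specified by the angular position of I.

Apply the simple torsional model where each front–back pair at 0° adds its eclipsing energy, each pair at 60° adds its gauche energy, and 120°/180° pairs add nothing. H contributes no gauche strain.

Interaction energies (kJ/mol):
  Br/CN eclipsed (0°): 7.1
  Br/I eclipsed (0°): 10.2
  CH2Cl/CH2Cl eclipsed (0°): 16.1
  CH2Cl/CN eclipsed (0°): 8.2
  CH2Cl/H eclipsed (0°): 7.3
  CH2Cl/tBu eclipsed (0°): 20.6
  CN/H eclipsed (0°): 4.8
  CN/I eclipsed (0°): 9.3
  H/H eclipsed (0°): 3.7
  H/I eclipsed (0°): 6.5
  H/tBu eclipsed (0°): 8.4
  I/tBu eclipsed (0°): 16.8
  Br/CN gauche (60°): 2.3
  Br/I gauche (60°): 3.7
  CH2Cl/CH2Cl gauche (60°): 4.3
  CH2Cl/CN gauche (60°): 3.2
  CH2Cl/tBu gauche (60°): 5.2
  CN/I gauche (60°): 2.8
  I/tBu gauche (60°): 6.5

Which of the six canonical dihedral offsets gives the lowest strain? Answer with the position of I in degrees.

I at 0° (eclipsed): CN(0°)/I(0°) eclipsed 9.3; tBu(120°)/CH2Cl(120°) eclipsed 20.6; H(240°)/H(240°) eclipsed 3.7 → 33.6 kJ/mol.
I at 60° (staggered): CN(0°)/I(60°) gauche 2.8; tBu(120°)/I(60°) gauche 6.5; tBu(120°)/CH2Cl(180°) gauche 5.2 → 14.5 kJ/mol.
I at 120° (eclipsed): CN(0°)/H(0°) eclipsed 4.8; tBu(120°)/I(120°) eclipsed 16.8; H(240°)/CH2Cl(240°) eclipsed 7.3 → 28.9 kJ/mol.
I at 180° (staggered): CN(0°)/CH2Cl(300°) gauche 3.2; tBu(120°)/I(180°) gauche 6.5 → 9.7 kJ/mol.
I at 240° (eclipsed): CN(0°)/CH2Cl(0°) eclipsed 8.2; tBu(120°)/H(120°) eclipsed 8.4; H(240°)/I(240°) eclipsed 6.5 → 23.1 kJ/mol.
I at 300° (staggered): CN(0°)/I(300°) gauche 2.8; CN(0°)/CH2Cl(60°) gauche 3.2; tBu(120°)/CH2Cl(60°) gauche 5.2 → 11.2 kJ/mol.
The minimum (9.7 kJ/mol) occurs with I at 180°.

180°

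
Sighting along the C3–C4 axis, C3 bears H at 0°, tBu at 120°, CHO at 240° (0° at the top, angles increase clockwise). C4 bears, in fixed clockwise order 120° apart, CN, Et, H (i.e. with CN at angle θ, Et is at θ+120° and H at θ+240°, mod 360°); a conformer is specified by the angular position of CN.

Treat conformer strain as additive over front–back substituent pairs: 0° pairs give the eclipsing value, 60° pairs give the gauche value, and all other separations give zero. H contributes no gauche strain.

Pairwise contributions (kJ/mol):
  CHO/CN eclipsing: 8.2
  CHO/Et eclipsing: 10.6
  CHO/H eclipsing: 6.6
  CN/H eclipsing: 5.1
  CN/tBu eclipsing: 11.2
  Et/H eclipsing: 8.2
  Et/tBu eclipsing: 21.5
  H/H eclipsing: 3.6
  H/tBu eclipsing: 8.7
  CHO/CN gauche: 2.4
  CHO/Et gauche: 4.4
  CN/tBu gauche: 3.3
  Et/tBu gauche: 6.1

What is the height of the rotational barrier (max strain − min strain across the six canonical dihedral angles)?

CN at 0° (eclipsed): H(0°)/CN(0°) eclipsed 5.1; tBu(120°)/Et(120°) eclipsed 21.5; CHO(240°)/H(240°) eclipsed 6.6 → 33.2 kJ/mol.
CN at 60° (staggered): tBu(120°)/CN(60°) gauche 3.3; tBu(120°)/Et(180°) gauche 6.1; CHO(240°)/Et(180°) gauche 4.4 → 13.8 kJ/mol.
CN at 120° (eclipsed): H(0°)/H(0°) eclipsed 3.6; tBu(120°)/CN(120°) eclipsed 11.2; CHO(240°)/Et(240°) eclipsed 10.6 → 25.4 kJ/mol.
CN at 180° (staggered): tBu(120°)/CN(180°) gauche 3.3; CHO(240°)/CN(180°) gauche 2.4; CHO(240°)/Et(300°) gauche 4.4 → 10.1 kJ/mol.
CN at 240° (eclipsed): H(0°)/Et(0°) eclipsed 8.2; tBu(120°)/H(120°) eclipsed 8.7; CHO(240°)/CN(240°) eclipsed 8.2 → 25.1 kJ/mol.
CN at 300° (staggered): tBu(120°)/Et(60°) gauche 6.1; CHO(240°)/CN(300°) gauche 2.4 → 8.5 kJ/mol.
Max at 0° (33.2 kJ/mol), min at 300° (8.5 kJ/mol); barrier = 24.7 kJ/mol.

24.7 kJ/mol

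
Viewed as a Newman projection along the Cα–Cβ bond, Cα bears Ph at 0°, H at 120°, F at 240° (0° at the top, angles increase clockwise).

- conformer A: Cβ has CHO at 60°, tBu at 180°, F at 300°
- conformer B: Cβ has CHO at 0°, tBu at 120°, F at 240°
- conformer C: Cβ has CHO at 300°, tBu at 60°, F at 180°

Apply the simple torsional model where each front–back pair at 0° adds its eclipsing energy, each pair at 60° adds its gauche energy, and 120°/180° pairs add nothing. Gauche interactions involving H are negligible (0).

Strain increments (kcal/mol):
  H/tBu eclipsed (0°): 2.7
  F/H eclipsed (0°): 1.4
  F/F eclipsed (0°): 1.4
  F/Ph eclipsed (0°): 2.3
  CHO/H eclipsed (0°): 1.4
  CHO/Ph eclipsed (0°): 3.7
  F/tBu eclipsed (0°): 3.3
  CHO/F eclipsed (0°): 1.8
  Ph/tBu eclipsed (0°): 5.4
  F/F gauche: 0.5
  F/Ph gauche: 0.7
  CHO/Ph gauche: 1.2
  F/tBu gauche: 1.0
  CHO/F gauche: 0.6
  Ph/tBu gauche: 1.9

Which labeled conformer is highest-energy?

A is staggered. Ph at 0° is gauche with CHO at 60° (1.2); Ph at 0° is gauche with F at 300° (0.7); F at 240° is gauche with tBu at 180° (1.0); F at 240° is gauche with F at 300° (0.5). Total 3.4 kcal/mol.
B is eclipsed. Ph at 0° is eclipsed with CHO at 0° (3.7); H at 120° is eclipsed with tBu at 120° (2.7); F at 240° is eclipsed with F at 240° (1.4). Total 7.8 kcal/mol.
C is staggered. Ph at 0° is gauche with CHO at 300° (1.2); Ph at 0° is gauche with tBu at 60° (1.9); F at 240° is gauche with CHO at 300° (0.6); F at 240° is gauche with F at 180° (0.5). Total 4.2 kcal/mol.
B has the highest total (7.8 kcal/mol).

B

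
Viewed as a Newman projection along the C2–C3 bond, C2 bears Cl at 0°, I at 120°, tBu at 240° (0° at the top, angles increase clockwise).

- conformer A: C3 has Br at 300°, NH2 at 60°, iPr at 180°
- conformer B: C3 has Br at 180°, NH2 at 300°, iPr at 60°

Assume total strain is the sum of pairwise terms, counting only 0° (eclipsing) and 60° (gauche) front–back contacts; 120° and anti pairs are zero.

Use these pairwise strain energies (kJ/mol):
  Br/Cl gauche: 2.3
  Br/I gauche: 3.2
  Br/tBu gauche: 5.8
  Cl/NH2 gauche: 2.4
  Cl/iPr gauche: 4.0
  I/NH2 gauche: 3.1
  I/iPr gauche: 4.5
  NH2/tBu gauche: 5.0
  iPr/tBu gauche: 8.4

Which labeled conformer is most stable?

B

A is staggered. Cl at 0° is gauche with Br at 300° (2.3); Cl at 0° is gauche with NH2 at 60° (2.4); I at 120° is gauche with NH2 at 60° (3.1); I at 120° is gauche with iPr at 180° (4.5); tBu at 240° is gauche with Br at 300° (5.8); tBu at 240° is gauche with iPr at 180° (8.4). Total 26.5 kJ/mol.
B is staggered. Cl at 0° is gauche with NH2 at 300° (2.4); Cl at 0° is gauche with iPr at 60° (4.0); I at 120° is gauche with Br at 180° (3.2); I at 120° is gauche with iPr at 60° (4.5); tBu at 240° is gauche with Br at 180° (5.8); tBu at 240° is gauche with NH2 at 300° (5.0). Total 24.9 kJ/mol.
B has the lowest total (24.9 kJ/mol).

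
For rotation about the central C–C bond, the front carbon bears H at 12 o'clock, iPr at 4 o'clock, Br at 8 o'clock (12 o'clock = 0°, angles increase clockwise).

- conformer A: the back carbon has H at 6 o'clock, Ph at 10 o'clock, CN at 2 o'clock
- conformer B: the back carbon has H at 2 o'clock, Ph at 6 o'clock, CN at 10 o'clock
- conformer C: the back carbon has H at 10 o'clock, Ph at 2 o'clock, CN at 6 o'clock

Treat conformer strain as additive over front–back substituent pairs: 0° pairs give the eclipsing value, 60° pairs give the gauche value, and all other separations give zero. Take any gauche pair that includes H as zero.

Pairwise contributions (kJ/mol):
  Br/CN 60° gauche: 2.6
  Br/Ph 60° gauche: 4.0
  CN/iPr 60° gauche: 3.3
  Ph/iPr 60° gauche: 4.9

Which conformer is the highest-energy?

B

A (staggered): iPr–CN gauche, Br–Ph gauche; 3.3 + 4.0 = 7.3 kJ/mol.
B (staggered): iPr–Ph gauche, Br–Ph gauche, Br–CN gauche; 4.9 + 4.0 + 2.6 = 11.5 kJ/mol.
C (staggered): iPr–Ph gauche, iPr–CN gauche, Br–CN gauche; 4.9 + 3.3 + 2.6 = 10.8 kJ/mol.
B has the highest total (11.5 kJ/mol).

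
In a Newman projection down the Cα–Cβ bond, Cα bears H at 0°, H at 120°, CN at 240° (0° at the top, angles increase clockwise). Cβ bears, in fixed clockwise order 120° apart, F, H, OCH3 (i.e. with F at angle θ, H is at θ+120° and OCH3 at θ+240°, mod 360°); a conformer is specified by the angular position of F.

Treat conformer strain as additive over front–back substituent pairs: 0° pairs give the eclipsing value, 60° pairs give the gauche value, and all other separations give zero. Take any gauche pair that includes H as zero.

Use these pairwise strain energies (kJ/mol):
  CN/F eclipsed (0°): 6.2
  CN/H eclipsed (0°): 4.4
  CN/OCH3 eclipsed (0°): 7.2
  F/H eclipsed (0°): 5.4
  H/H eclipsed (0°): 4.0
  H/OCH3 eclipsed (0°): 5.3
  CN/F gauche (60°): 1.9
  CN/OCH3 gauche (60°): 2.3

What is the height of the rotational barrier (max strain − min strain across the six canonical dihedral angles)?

14.7 kJ/mol

F at 0° (eclipsed): H(0°)/F(0°) eclipsed 5.4; H(120°)/H(120°) eclipsed 4.0; CN(240°)/OCH3(240°) eclipsed 7.2 → 16.6 kJ/mol.
F at 60° (staggered): CN(240°)/OCH3(300°) gauche 2.3 → 2.3 kJ/mol.
F at 120° (eclipsed): H(0°)/OCH3(0°) eclipsed 5.3; H(120°)/F(120°) eclipsed 5.4; CN(240°)/H(240°) eclipsed 4.4 → 15.1 kJ/mol.
F at 180° (staggered): CN(240°)/F(180°) gauche 1.9 → 1.9 kJ/mol.
F at 240° (eclipsed): H(0°)/H(0°) eclipsed 4.0; H(120°)/OCH3(120°) eclipsed 5.3; CN(240°)/F(240°) eclipsed 6.2 → 15.5 kJ/mol.
F at 300° (staggered): CN(240°)/F(300°) gauche 1.9; CN(240°)/OCH3(180°) gauche 2.3 → 4.2 kJ/mol.
Max at 0° (16.6 kJ/mol), min at 180° (1.9 kJ/mol); barrier = 14.7 kJ/mol.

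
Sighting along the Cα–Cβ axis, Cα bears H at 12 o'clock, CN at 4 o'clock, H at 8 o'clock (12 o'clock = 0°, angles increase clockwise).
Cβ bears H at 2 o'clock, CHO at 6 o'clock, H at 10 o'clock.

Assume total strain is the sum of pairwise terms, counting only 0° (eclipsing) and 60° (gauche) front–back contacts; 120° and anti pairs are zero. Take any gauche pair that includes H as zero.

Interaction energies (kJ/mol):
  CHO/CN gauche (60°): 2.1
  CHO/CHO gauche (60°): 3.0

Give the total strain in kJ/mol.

2.1 kJ/mol

This conformer is staggered. CN at 120° is gauche with CHO at 180° (2.1). Total 2.1 kJ/mol.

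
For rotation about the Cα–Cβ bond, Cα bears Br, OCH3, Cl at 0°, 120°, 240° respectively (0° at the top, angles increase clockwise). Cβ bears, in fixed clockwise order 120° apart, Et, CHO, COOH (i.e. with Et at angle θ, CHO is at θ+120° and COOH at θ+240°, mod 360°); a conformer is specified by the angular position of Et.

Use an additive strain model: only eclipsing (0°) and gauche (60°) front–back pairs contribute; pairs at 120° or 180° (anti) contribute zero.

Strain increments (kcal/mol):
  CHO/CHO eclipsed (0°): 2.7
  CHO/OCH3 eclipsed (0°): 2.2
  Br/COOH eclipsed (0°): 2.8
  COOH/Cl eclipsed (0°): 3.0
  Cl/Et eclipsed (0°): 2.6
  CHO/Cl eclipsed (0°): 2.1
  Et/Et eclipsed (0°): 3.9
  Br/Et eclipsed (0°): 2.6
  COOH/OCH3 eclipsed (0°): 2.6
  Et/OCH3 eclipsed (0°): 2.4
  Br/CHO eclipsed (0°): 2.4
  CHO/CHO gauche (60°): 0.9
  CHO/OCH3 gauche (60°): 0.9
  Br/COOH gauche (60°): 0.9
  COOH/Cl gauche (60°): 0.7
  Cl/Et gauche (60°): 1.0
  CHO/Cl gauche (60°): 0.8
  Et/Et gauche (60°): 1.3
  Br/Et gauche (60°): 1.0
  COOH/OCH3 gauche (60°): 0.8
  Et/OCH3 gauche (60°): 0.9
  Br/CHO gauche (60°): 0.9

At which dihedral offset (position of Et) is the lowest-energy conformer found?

60°

Et at 0° is eclipsed. Br at 0° is eclipsed with Et at 0° (2.6); OCH3 at 120° is eclipsed with CHO at 120° (2.2); Cl at 240° is eclipsed with COOH at 240° (3.0). Total 7.8 kcal/mol.
Et at 60° is staggered. Br at 0° is gauche with Et at 60° (1.0); Br at 0° is gauche with COOH at 300° (0.9); OCH3 at 120° is gauche with Et at 60° (0.9); OCH3 at 120° is gauche with CHO at 180° (0.9); Cl at 240° is gauche with CHO at 180° (0.8); Cl at 240° is gauche with COOH at 300° (0.7). Total 5.2 kcal/mol.
Et at 120° is eclipsed. Br at 0° is eclipsed with COOH at 0° (2.8); OCH3 at 120° is eclipsed with Et at 120° (2.4); Cl at 240° is eclipsed with CHO at 240° (2.1). Total 7.3 kcal/mol.
Et at 180° is staggered. Br at 0° is gauche with CHO at 300° (0.9); Br at 0° is gauche with COOH at 60° (0.9); OCH3 at 120° is gauche with Et at 180° (0.9); OCH3 at 120° is gauche with COOH at 60° (0.8); Cl at 240° is gauche with Et at 180° (1.0); Cl at 240° is gauche with CHO at 300° (0.8). Total 5.3 kcal/mol.
Et at 240° is eclipsed. Br at 0° is eclipsed with CHO at 0° (2.4); OCH3 at 120° is eclipsed with COOH at 120° (2.6); Cl at 240° is eclipsed with Et at 240° (2.6). Total 7.6 kcal/mol.
Et at 300° is staggered. Br at 0° is gauche with Et at 300° (1.0); Br at 0° is gauche with CHO at 60° (0.9); OCH3 at 120° is gauche with CHO at 60° (0.9); OCH3 at 120° is gauche with COOH at 180° (0.8); Cl at 240° is gauche with Et at 300° (1.0); Cl at 240° is gauche with COOH at 180° (0.7). Total 5.3 kcal/mol.
The minimum (5.2 kcal/mol) occurs with Et at 60°.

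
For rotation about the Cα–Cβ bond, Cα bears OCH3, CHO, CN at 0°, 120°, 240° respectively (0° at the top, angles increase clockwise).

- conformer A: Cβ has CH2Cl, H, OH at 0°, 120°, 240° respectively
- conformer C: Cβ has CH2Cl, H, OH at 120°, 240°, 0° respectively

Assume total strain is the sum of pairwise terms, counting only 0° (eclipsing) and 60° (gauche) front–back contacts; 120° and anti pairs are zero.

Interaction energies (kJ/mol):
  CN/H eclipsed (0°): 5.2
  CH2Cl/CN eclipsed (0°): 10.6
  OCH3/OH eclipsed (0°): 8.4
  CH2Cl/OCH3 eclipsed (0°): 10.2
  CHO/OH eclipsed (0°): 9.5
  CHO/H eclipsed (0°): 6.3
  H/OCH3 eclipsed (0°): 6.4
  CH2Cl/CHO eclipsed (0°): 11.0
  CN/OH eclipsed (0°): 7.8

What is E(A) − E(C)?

A (eclipsed): OCH3(0°)/CH2Cl(0°) eclipsed 10.2; CHO(120°)/H(120°) eclipsed 6.3; CN(240°)/OH(240°) eclipsed 7.8 → 24.3 kJ/mol.
C (eclipsed): OCH3(0°)/OH(0°) eclipsed 8.4; CHO(120°)/CH2Cl(120°) eclipsed 11.0; CN(240°)/H(240°) eclipsed 5.2 → 24.6 kJ/mol.
E(A) − E(C) = 24.3 − 24.6 = -0.3 kJ/mol.

-0.3 kJ/mol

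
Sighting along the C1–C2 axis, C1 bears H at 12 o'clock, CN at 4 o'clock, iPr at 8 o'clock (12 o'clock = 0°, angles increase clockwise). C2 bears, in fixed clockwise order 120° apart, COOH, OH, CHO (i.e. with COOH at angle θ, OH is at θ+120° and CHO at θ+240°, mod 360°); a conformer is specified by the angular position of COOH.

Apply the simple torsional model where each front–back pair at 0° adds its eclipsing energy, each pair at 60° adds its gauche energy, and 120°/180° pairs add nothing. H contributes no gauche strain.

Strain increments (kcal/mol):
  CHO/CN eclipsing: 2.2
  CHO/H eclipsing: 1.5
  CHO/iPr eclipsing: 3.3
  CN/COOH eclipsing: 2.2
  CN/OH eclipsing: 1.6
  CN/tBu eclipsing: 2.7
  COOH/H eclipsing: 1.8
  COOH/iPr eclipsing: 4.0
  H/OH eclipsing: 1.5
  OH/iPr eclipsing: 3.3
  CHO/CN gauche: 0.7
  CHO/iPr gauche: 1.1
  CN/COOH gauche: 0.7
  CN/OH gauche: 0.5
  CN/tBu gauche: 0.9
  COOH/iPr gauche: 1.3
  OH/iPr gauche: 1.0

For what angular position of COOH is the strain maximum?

240°

COOH at 0° (eclipsed): H–COOH eclipsed, CN–OH eclipsed, iPr–CHO eclipsed; 1.8 + 1.6 + 3.3 = 6.7 kcal/mol.
COOH at 60° (staggered): CN–COOH gauche, CN–OH gauche, iPr–OH gauche, iPr–CHO gauche; 0.7 + 0.5 + 1.0 + 1.1 = 3.3 kcal/mol.
COOH at 120° (eclipsed): H–CHO eclipsed, CN–COOH eclipsed, iPr–OH eclipsed; 1.5 + 2.2 + 3.3 = 7.0 kcal/mol.
COOH at 180° (staggered): CN–COOH gauche, CN–CHO gauche, iPr–COOH gauche, iPr–OH gauche; 0.7 + 0.7 + 1.3 + 1.0 = 3.7 kcal/mol.
COOH at 240° (eclipsed): H–OH eclipsed, CN–CHO eclipsed, iPr–COOH eclipsed; 1.5 + 2.2 + 4.0 = 7.7 kcal/mol.
COOH at 300° (staggered): CN–OH gauche, CN–CHO gauche, iPr–COOH gauche, iPr–CHO gauche; 0.5 + 0.7 + 1.3 + 1.1 = 3.6 kcal/mol.
The maximum (7.7 kcal/mol) occurs with COOH at 240°.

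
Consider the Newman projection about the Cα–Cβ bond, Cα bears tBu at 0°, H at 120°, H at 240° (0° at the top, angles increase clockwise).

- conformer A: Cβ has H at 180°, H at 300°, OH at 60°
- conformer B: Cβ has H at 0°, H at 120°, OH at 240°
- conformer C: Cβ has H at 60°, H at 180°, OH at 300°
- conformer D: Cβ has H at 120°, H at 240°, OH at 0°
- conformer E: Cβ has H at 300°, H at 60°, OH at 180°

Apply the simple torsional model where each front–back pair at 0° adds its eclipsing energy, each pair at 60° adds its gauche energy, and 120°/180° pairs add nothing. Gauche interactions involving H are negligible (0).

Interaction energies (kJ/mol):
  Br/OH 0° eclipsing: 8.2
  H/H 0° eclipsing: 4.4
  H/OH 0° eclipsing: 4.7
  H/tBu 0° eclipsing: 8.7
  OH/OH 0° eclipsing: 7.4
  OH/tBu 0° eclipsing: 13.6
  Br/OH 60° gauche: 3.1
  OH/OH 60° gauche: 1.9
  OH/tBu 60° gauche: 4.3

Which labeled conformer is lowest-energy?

E

A (staggered): tBu–OH gauche; 4.3 = 4.3 kJ/mol.
B (eclipsed): tBu–H eclipsed, H–H eclipsed, H–OH eclipsed; 8.7 + 4.4 + 4.7 = 17.8 kJ/mol.
C (staggered): tBu–OH gauche; 4.3 = 4.3 kJ/mol.
D (eclipsed): tBu–OH eclipsed, H–H eclipsed, H–H eclipsed; 13.6 + 4.4 + 4.4 = 22.4 kJ/mol.
E (staggered): no non-H gauche contacts → 0.0 kJ/mol.
E has the lowest total (0.0 kJ/mol).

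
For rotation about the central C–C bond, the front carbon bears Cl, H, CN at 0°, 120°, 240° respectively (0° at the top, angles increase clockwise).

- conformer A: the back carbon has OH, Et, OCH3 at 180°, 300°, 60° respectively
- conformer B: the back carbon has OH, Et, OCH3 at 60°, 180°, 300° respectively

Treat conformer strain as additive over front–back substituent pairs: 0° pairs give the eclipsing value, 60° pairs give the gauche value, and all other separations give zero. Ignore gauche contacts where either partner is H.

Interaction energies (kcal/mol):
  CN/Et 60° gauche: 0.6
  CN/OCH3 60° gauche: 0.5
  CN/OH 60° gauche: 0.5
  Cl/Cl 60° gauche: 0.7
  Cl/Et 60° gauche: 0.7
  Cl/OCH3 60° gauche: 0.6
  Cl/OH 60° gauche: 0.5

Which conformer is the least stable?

A

A is staggered. Cl at 0° is gauche with Et at 300° (0.7); Cl at 0° is gauche with OCH3 at 60° (0.6); CN at 240° is gauche with OH at 180° (0.5); CN at 240° is gauche with Et at 300° (0.6). Total 2.4 kcal/mol.
B is staggered. Cl at 0° is gauche with OH at 60° (0.5); Cl at 0° is gauche with OCH3 at 300° (0.6); CN at 240° is gauche with Et at 180° (0.6); CN at 240° is gauche with OCH3 at 300° (0.5). Total 2.2 kcal/mol.
A has the highest total (2.4 kcal/mol).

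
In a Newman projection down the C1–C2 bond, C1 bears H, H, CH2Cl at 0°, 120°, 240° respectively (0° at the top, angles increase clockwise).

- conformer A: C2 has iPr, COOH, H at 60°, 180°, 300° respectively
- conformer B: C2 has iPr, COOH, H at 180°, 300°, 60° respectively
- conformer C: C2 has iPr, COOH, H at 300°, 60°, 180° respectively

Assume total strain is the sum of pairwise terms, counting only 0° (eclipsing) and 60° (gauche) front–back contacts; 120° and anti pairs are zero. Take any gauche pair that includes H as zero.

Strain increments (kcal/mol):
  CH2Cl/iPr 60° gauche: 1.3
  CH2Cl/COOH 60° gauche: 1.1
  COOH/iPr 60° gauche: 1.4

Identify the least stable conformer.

B

A (staggered): CH2Cl(240°)/COOH(180°) gauche 1.1 → 1.1 kcal/mol.
B (staggered): CH2Cl(240°)/iPr(180°) gauche 1.3; CH2Cl(240°)/COOH(300°) gauche 1.1 → 2.4 kcal/mol.
C (staggered): CH2Cl(240°)/iPr(300°) gauche 1.3 → 1.3 kcal/mol.
B has the highest total (2.4 kcal/mol).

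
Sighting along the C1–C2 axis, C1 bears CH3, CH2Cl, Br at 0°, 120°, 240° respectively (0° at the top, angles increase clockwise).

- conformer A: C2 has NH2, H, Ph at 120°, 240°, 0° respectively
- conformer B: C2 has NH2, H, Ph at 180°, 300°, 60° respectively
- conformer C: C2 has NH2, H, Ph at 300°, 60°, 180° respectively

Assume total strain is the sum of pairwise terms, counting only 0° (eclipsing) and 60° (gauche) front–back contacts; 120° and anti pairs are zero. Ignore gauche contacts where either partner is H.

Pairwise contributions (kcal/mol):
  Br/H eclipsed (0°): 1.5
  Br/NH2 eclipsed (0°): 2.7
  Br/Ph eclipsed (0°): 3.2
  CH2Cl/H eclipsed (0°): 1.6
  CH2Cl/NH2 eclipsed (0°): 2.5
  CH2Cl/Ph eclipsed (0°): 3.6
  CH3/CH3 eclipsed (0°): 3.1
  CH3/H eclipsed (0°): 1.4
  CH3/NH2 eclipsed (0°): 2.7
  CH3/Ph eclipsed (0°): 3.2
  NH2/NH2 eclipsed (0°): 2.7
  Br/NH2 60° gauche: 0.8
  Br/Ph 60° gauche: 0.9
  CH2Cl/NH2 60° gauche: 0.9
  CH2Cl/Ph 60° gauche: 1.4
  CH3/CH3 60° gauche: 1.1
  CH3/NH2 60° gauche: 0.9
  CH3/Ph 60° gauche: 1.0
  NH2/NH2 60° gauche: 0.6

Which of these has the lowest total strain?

A (eclipsed): CH3–Ph eclipsed, CH2Cl–NH2 eclipsed, Br–H eclipsed; 3.2 + 2.5 + 1.5 = 7.2 kcal/mol.
B (staggered): CH3–Ph gauche, CH2Cl–NH2 gauche, CH2Cl–Ph gauche, Br–NH2 gauche; 1.0 + 0.9 + 1.4 + 0.8 = 4.1 kcal/mol.
C (staggered): CH3–NH2 gauche, CH2Cl–Ph gauche, Br–NH2 gauche, Br–Ph gauche; 0.9 + 1.4 + 0.8 + 0.9 = 4.0 kcal/mol.
C has the lowest total (4.0 kcal/mol).

C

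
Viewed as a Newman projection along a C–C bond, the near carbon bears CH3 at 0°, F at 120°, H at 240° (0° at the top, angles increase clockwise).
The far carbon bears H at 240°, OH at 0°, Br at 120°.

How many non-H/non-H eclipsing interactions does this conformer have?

Non-H eclipsing pairs: CH3(0°)/OH(0°); F(120°)/Br(120°) — 2 interactions.

2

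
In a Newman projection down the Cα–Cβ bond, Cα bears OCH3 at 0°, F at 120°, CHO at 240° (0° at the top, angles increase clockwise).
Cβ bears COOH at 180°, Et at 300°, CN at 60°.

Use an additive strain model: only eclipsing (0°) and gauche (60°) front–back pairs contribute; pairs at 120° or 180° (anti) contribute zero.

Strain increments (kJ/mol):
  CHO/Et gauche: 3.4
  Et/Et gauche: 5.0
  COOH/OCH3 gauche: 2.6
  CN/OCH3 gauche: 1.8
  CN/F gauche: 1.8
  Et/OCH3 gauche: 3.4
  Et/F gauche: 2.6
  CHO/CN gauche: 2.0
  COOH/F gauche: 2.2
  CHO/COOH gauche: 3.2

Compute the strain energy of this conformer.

This conformer is staggered. OCH3 at 0° is gauche with Et at 300° (3.4); OCH3 at 0° is gauche with CN at 60° (1.8); F at 120° is gauche with COOH at 180° (2.2); F at 120° is gauche with CN at 60° (1.8); CHO at 240° is gauche with COOH at 180° (3.2); CHO at 240° is gauche with Et at 300° (3.4). Total 15.8 kJ/mol.

15.8 kJ/mol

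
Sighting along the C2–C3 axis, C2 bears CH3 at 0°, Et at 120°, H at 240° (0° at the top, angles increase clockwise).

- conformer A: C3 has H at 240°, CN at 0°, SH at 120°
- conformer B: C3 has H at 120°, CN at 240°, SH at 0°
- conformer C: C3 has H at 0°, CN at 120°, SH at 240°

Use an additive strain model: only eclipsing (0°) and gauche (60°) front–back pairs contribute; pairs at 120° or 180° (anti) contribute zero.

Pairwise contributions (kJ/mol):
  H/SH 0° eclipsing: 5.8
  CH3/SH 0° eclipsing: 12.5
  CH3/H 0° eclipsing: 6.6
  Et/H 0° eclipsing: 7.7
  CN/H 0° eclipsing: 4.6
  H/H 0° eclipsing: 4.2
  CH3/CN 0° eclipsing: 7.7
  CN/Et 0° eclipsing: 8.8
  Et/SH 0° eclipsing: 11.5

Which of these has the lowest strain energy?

A is eclipsed. CH3 at 0° is eclipsed with CN at 0° (7.7); Et at 120° is eclipsed with SH at 120° (11.5); H at 240° is eclipsed with H at 240° (4.2). Total 23.4 kJ/mol.
B is eclipsed. CH3 at 0° is eclipsed with SH at 0° (12.5); Et at 120° is eclipsed with H at 120° (7.7); H at 240° is eclipsed with CN at 240° (4.6). Total 24.8 kJ/mol.
C is eclipsed. CH3 at 0° is eclipsed with H at 0° (6.6); Et at 120° is eclipsed with CN at 120° (8.8); H at 240° is eclipsed with SH at 240° (5.8). Total 21.2 kJ/mol.
C has the lowest total (21.2 kJ/mol).

C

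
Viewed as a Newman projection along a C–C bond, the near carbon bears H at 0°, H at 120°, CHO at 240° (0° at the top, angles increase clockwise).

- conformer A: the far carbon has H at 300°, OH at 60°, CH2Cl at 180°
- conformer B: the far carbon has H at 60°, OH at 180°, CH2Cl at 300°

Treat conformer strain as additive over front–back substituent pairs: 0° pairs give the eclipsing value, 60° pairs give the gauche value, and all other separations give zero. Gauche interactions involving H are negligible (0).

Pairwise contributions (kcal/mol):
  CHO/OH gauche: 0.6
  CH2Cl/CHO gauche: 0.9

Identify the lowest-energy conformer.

A

A (staggered): CHO(240°)/CH2Cl(180°) gauche 0.9 → 0.9 kcal/mol.
B (staggered): CHO(240°)/OH(180°) gauche 0.6; CHO(240°)/CH2Cl(300°) gauche 0.9 → 1.5 kcal/mol.
A has the lowest total (0.9 kcal/mol).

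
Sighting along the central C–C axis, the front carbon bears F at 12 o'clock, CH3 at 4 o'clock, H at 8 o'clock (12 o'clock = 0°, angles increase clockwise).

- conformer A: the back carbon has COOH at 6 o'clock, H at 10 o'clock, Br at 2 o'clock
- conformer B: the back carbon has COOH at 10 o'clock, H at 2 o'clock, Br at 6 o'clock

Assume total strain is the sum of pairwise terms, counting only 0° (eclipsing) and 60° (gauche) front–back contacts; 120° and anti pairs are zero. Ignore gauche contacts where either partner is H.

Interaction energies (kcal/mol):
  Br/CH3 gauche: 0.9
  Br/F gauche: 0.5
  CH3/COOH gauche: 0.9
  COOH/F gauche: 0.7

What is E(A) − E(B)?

+0.7 kcal/mol

A (staggered): F(0°)/Br(60°) gauche 0.5; CH3(120°)/COOH(180°) gauche 0.9; CH3(120°)/Br(60°) gauche 0.9 → 2.3 kcal/mol.
B (staggered): F(0°)/COOH(300°) gauche 0.7; CH3(120°)/Br(180°) gauche 0.9 → 1.6 kcal/mol.
E(A) − E(B) = 2.3 − 1.6 = +0.7 kcal/mol.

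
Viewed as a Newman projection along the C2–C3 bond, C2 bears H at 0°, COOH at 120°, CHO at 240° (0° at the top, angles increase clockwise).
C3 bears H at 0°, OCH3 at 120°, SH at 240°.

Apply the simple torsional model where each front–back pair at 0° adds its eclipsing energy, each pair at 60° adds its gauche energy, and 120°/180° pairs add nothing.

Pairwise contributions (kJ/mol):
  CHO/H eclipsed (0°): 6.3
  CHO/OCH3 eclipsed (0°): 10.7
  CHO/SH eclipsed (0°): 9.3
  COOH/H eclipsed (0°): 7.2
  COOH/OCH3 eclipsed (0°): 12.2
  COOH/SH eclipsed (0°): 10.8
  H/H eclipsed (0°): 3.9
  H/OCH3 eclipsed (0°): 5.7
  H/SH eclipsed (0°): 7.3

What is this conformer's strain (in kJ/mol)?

25.4 kJ/mol

This conformer is eclipsed. H at 0° is eclipsed with H at 0° (3.9); COOH at 120° is eclipsed with OCH3 at 120° (12.2); CHO at 240° is eclipsed with SH at 240° (9.3). Total 25.4 kJ/mol.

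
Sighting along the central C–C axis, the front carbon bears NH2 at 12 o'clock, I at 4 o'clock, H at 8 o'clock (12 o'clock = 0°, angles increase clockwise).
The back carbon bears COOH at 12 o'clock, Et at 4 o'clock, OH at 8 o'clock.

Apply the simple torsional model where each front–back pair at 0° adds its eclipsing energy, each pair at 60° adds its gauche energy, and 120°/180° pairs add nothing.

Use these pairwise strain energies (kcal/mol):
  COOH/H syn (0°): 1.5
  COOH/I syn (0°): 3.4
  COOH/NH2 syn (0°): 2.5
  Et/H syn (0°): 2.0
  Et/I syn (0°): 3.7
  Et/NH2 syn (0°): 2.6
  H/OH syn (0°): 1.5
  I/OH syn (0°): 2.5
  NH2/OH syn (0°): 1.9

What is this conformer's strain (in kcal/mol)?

This conformer (eclipsed): NH2(0°)/COOH(0°) eclipsed 2.5; I(120°)/Et(120°) eclipsed 3.7; H(240°)/OH(240°) eclipsed 1.5 → 7.7 kcal/mol.

7.7 kcal/mol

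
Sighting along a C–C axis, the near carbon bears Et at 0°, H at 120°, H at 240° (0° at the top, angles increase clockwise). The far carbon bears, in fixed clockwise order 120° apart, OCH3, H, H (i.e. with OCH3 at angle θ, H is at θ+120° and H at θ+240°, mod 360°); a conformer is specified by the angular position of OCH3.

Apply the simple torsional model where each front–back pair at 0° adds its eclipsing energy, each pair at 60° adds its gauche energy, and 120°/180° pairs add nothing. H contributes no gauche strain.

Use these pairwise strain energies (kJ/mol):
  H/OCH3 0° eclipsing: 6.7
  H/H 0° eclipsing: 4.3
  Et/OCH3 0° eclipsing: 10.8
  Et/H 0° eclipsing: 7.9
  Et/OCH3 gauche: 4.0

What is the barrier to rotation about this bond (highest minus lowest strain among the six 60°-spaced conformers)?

19.4 kJ/mol

OCH3 at 0° (eclipsed): Et–OCH3 eclipsed, H–H eclipsed, H–H eclipsed; 10.8 + 4.3 + 4.3 = 19.4 kJ/mol.
OCH3 at 60° (staggered): Et–OCH3 gauche; 4.0 = 4.0 kJ/mol.
OCH3 at 120° (eclipsed): Et–H eclipsed, H–OCH3 eclipsed, H–H eclipsed; 7.9 + 6.7 + 4.3 = 18.9 kJ/mol.
OCH3 at 180° (staggered): no non-H gauche contacts → 0.0 kJ/mol.
OCH3 at 240° (eclipsed): Et–H eclipsed, H–H eclipsed, H–OCH3 eclipsed; 7.9 + 4.3 + 6.7 = 18.9 kJ/mol.
OCH3 at 300° (staggered): Et–OCH3 gauche; 4.0 = 4.0 kJ/mol.
Max at 0° (19.4 kJ/mol), min at 180° (0.0 kJ/mol); barrier = 19.4 kJ/mol.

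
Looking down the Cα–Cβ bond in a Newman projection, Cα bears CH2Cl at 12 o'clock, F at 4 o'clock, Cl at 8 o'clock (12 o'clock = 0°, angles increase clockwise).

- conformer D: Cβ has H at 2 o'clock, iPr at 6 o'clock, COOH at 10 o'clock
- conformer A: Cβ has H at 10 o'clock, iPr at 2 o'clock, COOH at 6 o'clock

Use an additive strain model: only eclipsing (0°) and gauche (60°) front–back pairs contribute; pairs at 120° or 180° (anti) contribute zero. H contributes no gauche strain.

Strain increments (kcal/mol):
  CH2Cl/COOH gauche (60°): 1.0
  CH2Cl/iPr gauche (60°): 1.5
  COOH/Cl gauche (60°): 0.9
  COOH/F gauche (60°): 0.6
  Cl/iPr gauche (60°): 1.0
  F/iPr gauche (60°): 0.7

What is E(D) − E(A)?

D is staggered. CH2Cl at 0° is gauche with COOH at 300° (1.0); F at 120° is gauche with iPr at 180° (0.7); Cl at 240° is gauche with iPr at 180° (1.0); Cl at 240° is gauche with COOH at 300° (0.9). Total 3.6 kcal/mol.
A is staggered. CH2Cl at 0° is gauche with iPr at 60° (1.5); F at 120° is gauche with iPr at 60° (0.7); F at 120° is gauche with COOH at 180° (0.6); Cl at 240° is gauche with COOH at 180° (0.9). Total 3.7 kcal/mol.
E(D) − E(A) = 3.6 − 3.7 = -0.1 kcal/mol.

-0.1 kcal/mol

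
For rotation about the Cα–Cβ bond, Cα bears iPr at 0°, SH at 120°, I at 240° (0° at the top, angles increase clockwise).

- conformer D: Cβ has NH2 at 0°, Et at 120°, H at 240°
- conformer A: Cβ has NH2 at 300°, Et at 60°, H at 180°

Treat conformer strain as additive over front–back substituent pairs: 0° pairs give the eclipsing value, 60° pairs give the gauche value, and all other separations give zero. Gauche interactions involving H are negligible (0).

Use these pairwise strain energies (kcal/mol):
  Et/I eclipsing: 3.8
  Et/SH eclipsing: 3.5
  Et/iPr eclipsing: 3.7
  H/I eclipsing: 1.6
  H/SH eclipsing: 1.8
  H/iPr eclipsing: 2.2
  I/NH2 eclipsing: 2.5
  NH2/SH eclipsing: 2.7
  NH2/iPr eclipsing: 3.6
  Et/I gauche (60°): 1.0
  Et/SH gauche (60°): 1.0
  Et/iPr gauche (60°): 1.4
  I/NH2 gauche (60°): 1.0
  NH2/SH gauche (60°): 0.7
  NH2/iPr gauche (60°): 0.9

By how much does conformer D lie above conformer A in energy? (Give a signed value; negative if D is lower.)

+4.4 kcal/mol

D (eclipsed): iPr–NH2 eclipsed, SH–Et eclipsed, I–H eclipsed; 3.6 + 3.5 + 1.6 = 8.7 kcal/mol.
A (staggered): iPr–NH2 gauche, iPr–Et gauche, SH–Et gauche, I–NH2 gauche; 0.9 + 1.4 + 1.0 + 1.0 = 4.3 kcal/mol.
E(D) − E(A) = 8.7 − 4.3 = +4.4 kcal/mol.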